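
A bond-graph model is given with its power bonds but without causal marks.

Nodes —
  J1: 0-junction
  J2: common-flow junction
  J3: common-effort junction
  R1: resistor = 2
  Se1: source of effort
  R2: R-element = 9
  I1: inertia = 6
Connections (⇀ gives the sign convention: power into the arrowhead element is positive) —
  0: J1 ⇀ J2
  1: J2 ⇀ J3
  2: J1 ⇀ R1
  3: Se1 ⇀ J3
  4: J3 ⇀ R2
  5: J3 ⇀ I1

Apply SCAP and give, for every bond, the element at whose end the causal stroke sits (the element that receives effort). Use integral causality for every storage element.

#0 |J1
#1 |J2
#2 |R1
#3 |J3
#4 |R2
#5 |I1

β3 →J3  (Se1 (Se) sets effort on bond)
β1 →J2  (0-jn J3 has e-setter on 3)
β4 →R2  (J3 effort already set via bond 3)
β5 →I1  (J3: bond 3 brought effort, rest push out)
β0 →J1  (J2: last free bond brings flow in)
β2 →R1  (J1: bond 0 brought effort, rest push out)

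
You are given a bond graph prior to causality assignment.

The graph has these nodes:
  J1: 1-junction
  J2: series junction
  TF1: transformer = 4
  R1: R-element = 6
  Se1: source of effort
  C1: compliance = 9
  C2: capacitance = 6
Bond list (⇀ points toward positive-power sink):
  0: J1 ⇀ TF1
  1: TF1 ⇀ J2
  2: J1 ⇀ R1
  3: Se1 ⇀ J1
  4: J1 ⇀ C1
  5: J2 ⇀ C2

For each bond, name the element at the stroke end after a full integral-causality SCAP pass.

β0 stroke→J1
β1 stroke→TF1
β2 stroke→R1
β3 stroke→J1
β4 stroke→J1
β5 stroke→J2

bond 3 stroke→J1  (source Se1 imposes e)
bond 4 stroke→J1  (C1 integral (e out))
bond 5 stroke→J2  (C2 outputs effort q/C2)
bond 1 stroke→TF1  (only one flow-in slot at J2)
bond 0 stroke→J1  (through TF1, causality passes straight; one stroke at TF1)
bond 2 stroke→R1  (J1: last free bond brings flow in)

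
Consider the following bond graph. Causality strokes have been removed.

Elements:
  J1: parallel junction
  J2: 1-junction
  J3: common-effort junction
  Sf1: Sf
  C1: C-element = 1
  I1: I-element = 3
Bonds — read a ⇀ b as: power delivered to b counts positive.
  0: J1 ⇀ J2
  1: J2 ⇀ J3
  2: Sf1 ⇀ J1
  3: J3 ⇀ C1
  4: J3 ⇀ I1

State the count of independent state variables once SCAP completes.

β2 stroke→Sf1  (Sf1: flow source, stroke at near end)
β0 stroke→J1  (only one effort-in slot at J1)
β1 stroke→J2  (J2 flow already set via bond 0)
β3 stroke→J3  (C1 integral (e out))
β4 stroke→I1  (J3: bond 3 brought effort, rest push out)

2  (C1, I1 all integral)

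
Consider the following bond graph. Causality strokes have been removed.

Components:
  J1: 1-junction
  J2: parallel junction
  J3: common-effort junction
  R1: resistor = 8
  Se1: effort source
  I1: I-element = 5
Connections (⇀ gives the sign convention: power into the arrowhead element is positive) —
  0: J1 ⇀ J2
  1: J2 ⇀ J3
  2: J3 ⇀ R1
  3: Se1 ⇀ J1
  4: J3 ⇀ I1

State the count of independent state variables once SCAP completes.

#3 |J1  (Se1 fixes effort; stroke away)
#0 |J2  (J1: last free bond brings flow in)
#1 |J3  (0-jn J2 has e-setter on 0)
#2 |R1  (J3: bond 1 brought effort, rest push out)
#4 |I1  (J3 effort already set via bond 1)

1  (I1 all integral)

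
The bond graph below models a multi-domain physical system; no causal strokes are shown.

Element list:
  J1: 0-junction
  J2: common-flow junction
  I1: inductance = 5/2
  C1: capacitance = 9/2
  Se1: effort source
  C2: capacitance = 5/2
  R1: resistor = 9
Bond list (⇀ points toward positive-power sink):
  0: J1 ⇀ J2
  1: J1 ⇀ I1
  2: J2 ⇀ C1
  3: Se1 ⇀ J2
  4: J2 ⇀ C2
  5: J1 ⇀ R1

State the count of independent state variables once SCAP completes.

3  (C1, C2, I1 all integral)

β3 stroke→J2  (Se1 fixes effort; stroke away)
β1 stroke→I1  (I1 integral (f out))
β2 stroke→J2  (C1 outputs effort q/C1)
β4 stroke→J2  (C2 integral (e out))
β0 stroke→J1  (J2: last free bond brings flow in)
β5 stroke→R1  (J1 effort already set via bond 0)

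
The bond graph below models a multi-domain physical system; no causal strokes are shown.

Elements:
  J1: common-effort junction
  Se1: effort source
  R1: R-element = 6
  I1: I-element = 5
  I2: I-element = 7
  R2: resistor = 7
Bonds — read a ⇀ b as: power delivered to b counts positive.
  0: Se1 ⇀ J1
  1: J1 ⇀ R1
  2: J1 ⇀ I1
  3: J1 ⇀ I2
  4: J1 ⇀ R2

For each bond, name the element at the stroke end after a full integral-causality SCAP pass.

β0 stroke at J1
β1 stroke at R1
β2 stroke at I1
β3 stroke at I2
β4 stroke at R2

β0 |J1  (source Se1 imposes e)
β1 |R1  (common-e at J1 fixed by 0)
β2 |I1  (J1 effort already set via bond 0)
β3 |I2  (0-jn J1 has e-setter on 0)
β4 |R2  (J1 effort already set via bond 0)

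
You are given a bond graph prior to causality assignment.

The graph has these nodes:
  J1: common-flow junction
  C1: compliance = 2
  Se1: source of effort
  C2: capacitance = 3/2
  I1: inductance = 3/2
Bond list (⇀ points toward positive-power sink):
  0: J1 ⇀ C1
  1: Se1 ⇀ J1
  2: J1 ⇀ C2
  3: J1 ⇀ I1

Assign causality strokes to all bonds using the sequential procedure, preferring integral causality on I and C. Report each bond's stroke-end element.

b1 stroke at J1  (Se1: effort source, stroke at far end)
b0 stroke at J1  (C1 integral (e out))
b2 stroke at J1  (C2: C, integral causality)
b3 stroke at I1  (J1: last free bond brings flow in)

#0 stroke→J1
#1 stroke→J1
#2 stroke→J1
#3 stroke→I1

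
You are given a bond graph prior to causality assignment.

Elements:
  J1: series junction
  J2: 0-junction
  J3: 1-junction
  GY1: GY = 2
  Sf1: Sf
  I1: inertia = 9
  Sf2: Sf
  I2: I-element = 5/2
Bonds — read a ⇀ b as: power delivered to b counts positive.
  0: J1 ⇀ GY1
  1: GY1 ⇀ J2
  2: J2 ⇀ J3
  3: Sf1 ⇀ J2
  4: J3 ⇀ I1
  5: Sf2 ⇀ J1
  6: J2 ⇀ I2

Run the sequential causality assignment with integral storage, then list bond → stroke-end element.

#0 →J1
#1 →J2
#2 →J3
#3 →Sf1
#4 →I1
#5 →Sf2
#6 →I2

#3 stroke→Sf1  (Sf1 fixes flow; stroke at Sf1)
#5 stroke→Sf2  (source Sf2 imposes f)
#0 stroke→J1  (common-f at J1 fixed by 5)
#1 stroke→J2  (GY GY1: same side as bond 0)
#2 stroke→J3  (common-e at J2 fixed by 1)
#6 stroke→I2  (J2: bond 1 brought effort, rest push out)
#4 stroke→I1  (J3: last free bond brings flow in)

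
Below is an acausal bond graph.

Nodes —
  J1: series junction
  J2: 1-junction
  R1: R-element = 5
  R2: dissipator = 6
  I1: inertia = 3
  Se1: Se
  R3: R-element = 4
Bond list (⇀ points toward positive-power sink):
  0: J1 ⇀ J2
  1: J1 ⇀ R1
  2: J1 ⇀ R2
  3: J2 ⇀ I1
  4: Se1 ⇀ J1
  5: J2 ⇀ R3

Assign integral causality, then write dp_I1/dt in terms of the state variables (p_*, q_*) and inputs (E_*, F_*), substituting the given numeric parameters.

dp_I1/dt = E_Se1 - 5*p_I1

#4 →J1  (source Se1 imposes e)
#3 →I1  (I1 integral (f out))
#0 →J2  (J2 flow already set via bond 3)
#5 →J2  (common-f at J2 fixed by 3)
#1 →J1  (1-jn J1 has f-setter on 0)
#2 →J1  (J1: bond 0 brought flow, rest push out)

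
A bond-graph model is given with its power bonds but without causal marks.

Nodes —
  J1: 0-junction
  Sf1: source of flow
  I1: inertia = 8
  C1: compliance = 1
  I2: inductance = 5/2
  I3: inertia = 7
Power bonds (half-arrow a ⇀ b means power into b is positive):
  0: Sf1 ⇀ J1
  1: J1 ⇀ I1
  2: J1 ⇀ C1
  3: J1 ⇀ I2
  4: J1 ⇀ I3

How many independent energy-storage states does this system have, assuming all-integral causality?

β0 stroke→Sf1  (Sf1 (Sf) sets flow on bond)
β1 stroke→I1  (I1 outputs flow p/I1)
β2 stroke→J1  (C1 outputs effort q/C1)
β3 stroke→I2  (J1 effort already set via bond 2)
β4 stroke→I3  (J1 effort already set via bond 2)

4  (C1, I1, I2, I3 all integral)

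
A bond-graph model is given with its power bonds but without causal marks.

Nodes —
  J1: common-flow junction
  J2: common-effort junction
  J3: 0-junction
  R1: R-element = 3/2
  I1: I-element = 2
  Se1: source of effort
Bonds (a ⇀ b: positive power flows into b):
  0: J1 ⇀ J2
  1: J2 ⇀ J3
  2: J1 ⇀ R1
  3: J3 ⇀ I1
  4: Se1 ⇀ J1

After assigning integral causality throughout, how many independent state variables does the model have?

β4 |J1  (Se1 (Se) sets effort on bond)
β3 |I1  (I1 integral (f out))
β1 |J3  (closing 0-jn rule on J3)
β0 |J2  (J2 needs exactly one e-in)
β2 |J1  (1-jn J1 has f-setter on 0)

1  (I1 all integral)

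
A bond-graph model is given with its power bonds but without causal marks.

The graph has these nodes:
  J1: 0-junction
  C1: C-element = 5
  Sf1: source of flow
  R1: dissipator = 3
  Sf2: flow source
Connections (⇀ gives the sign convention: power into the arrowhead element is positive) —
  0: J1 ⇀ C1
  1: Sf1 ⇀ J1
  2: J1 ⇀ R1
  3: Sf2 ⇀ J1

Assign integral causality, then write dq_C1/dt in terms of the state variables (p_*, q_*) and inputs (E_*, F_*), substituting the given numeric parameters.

dq_C1/dt = F_Sf1 + F_Sf2 - q_C1/15

bond 1 stroke at Sf1  (Sf1 fixes flow; stroke at Sf1)
bond 3 stroke at Sf2  (Sf2 (Sf) sets flow on bond)
bond 0 stroke at J1  (prefer integral on C1)
bond 2 stroke at R1  (J1 effort already set via bond 0)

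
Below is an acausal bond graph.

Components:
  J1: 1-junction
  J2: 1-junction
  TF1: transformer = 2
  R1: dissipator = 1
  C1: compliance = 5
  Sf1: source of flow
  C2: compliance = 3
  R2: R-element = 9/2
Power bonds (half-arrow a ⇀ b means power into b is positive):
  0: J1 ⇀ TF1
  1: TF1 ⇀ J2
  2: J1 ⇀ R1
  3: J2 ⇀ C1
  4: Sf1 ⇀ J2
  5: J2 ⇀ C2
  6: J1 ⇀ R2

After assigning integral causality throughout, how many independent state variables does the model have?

bond 4 →Sf1  (Sf1: flow source, stroke at near end)
bond 1 →J2  (1-jn J2 has f-setter on 4)
bond 3 →J2  (J2: bond 4 brought flow, rest push out)
bond 5 →J2  (J2: bond 4 brought flow, rest push out)
bond 0 →TF1  (TF1: transformer flips bond 1)
bond 2 →J1  (J1: bond 0 brought flow, rest push out)
bond 6 →J1  (common-f at J1 fixed by 0)

2  (C1, C2 all integral)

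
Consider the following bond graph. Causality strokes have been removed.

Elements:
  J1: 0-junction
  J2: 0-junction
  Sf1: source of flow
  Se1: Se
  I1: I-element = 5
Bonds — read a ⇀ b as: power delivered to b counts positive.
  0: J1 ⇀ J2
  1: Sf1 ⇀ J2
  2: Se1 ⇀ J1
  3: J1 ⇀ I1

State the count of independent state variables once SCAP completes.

1  (I1 all integral)

bond 1 stroke at Sf1  (source Sf1 imposes f)
bond 2 stroke at J1  (Se1 (Se) sets effort on bond)
bond 0 stroke at J2  (common-e at J1 fixed by 2)
bond 3 stroke at I1  (J1: bond 2 brought effort, rest push out)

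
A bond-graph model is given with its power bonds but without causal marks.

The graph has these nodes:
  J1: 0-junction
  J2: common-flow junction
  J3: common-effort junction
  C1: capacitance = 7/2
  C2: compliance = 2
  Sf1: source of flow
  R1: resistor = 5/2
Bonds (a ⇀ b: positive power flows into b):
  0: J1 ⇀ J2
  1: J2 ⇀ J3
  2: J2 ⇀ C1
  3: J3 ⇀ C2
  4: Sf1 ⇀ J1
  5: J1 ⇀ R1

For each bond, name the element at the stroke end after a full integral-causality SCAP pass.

#4 |Sf1  (Sf1 (Sf) sets flow on bond)
#2 |J2  (C1 integral (e out))
#3 |J3  (C2 outputs effort q/C2)
#1 |J2  (0-jn J3 has e-setter on 3)
#0 |J1  (J2 needs exactly one f-in)
#5 |R1  (common-e at J1 fixed by 0)

#0 |J1
#1 |J2
#2 |J2
#3 |J3
#4 |Sf1
#5 |R1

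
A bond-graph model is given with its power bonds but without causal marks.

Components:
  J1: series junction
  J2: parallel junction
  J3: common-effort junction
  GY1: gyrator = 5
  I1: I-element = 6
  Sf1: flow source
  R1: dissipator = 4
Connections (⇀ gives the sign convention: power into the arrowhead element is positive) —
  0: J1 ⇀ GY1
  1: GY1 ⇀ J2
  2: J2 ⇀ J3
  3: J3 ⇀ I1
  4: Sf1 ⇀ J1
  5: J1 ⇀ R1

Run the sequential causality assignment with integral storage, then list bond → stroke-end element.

b0 stroke at J1
b1 stroke at J2
b2 stroke at J3
b3 stroke at I1
b4 stroke at Sf1
b5 stroke at J1

bond 4 stroke at Sf1  (source Sf1 imposes f)
bond 0 stroke at J1  (J1 flow already set via bond 4)
bond 5 stroke at J1  (common-f at J1 fixed by 4)
bond 1 stroke at J2  (GY1: gyrator matches bond 0)
bond 2 stroke at J3  (0-jn J2 has e-setter on 1)
bond 3 stroke at I1  (J3 effort already set via bond 2)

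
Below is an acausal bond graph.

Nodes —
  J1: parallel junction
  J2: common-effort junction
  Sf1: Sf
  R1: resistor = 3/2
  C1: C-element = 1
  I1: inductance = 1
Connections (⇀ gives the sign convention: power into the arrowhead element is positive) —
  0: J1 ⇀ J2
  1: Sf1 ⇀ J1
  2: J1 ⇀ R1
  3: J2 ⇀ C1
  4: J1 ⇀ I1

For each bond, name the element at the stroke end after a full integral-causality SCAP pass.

bond 0 stroke→J1
bond 1 stroke→Sf1
bond 2 stroke→R1
bond 3 stroke→J2
bond 4 stroke→I1

bond 1 stroke→Sf1  (Sf1 (Sf) sets flow on bond)
bond 3 stroke→J2  (C1 outputs effort q/C1)
bond 0 stroke→J1  (common-e at J2 fixed by 3)
bond 2 stroke→R1  (0-jn J1 has e-setter on 0)
bond 4 stroke→I1  (J1: bond 0 brought effort, rest push out)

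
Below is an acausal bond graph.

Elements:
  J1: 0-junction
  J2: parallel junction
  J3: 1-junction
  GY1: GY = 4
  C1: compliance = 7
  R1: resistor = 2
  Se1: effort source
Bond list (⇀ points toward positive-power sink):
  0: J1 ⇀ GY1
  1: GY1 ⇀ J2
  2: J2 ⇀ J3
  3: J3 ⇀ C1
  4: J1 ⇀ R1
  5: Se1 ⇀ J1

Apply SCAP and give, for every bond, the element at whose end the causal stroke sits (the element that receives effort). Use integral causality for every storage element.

b5 |J1  (Se1 (Se) sets effort on bond)
b0 |GY1  (J1: bond 5 brought effort, rest push out)
b4 |R1  (J1: bond 5 brought effort, rest push out)
b1 |GY1  (GY1 both-in/both-out from 0)
b2 |J2  (J2: last free bond brings effort in)
b3 |J3  (J3: bond 2 brought flow, rest push out)

bond 0 stroke at GY1
bond 1 stroke at GY1
bond 2 stroke at J2
bond 3 stroke at J3
bond 4 stroke at R1
bond 5 stroke at J1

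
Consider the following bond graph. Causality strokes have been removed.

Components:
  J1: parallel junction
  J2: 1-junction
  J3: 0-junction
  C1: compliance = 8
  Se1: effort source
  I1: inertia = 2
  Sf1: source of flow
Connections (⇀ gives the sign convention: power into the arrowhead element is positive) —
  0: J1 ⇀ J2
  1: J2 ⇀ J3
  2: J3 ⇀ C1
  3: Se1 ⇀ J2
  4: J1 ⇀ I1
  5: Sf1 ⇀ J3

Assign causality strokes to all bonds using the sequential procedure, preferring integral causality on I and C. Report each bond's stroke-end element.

#0 →J1
#1 →J2
#2 →J3
#3 →J2
#4 →I1
#5 →Sf1

b3 →J2  (Se1 (Se) sets effort on bond)
b5 →Sf1  (Sf1 (Sf) sets flow on bond)
b2 →J3  (C1: C, integral causality)
b1 →J2  (common-e at J3 fixed by 2)
b0 →J1  (J2 needs exactly one f-in)
b4 →I1  (J1 effort already set via bond 0)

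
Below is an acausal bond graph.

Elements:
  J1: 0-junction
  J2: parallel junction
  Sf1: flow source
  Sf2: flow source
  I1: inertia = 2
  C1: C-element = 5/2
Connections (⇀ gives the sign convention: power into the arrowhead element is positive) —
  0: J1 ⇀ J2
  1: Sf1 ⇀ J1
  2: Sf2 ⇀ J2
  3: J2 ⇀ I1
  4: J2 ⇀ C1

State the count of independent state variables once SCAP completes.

2  (C1, I1 all integral)

b1 stroke→Sf1  (Sf1: flow source, stroke at near end)
b2 stroke→Sf2  (Sf2: flow source, stroke at near end)
b0 stroke→J1  (J1 needs exactly one e-in)
b3 stroke→I1  (prefer integral on I1)
b4 stroke→J2  (closing 0-jn rule on J2)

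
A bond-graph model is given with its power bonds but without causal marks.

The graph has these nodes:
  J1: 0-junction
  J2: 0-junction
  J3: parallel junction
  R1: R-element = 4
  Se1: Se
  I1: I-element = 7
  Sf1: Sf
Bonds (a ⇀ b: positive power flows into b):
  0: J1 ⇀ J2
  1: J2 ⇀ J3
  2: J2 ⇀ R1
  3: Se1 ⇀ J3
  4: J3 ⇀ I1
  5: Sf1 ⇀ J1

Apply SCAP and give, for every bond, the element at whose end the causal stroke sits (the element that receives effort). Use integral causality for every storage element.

b0 |J1
b1 |J2
b2 |R1
b3 |J3
b4 |I1
b5 |Sf1

β3 stroke at J3  (Se1: effort source, stroke at far end)
β5 stroke at Sf1  (Sf1 fixes flow; stroke at Sf1)
β0 stroke at J1  (J1 needs exactly one e-in)
β1 stroke at J2  (common-e at J3 fixed by 3)
β4 stroke at I1  (J3 effort already set via bond 3)
β2 stroke at R1  (J2 effort already set via bond 1)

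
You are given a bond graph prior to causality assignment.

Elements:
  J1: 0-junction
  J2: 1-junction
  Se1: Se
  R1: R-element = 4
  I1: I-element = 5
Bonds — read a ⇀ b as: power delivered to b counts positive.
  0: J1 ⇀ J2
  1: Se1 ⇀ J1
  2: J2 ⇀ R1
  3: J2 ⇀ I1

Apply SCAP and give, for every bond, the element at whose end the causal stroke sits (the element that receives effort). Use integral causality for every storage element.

b0 →J2
b1 →J1
b2 →J2
b3 →I1

#1 stroke at J1  (source Se1 imposes e)
#0 stroke at J2  (J1 effort already set via bond 1)
#3 stroke at I1  (I1 integral (f out))
#2 stroke at J2  (J2 flow already set via bond 3)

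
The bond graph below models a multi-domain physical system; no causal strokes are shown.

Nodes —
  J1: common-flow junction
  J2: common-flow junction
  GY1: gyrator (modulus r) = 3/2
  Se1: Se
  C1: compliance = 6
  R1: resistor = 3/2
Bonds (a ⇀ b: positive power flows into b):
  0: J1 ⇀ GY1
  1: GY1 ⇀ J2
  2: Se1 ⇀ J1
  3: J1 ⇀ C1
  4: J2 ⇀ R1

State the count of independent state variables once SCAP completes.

1  (C1 all integral)

b2 |J1  (Se1 fixes effort; stroke away)
b3 |J1  (C1 integral (e out))
b0 |GY1  (J1: last free bond brings flow in)
b1 |GY1  (through GY1, causality inverts; strokes same side of GY1)
b4 |J2  (common-f at J2 fixed by 1)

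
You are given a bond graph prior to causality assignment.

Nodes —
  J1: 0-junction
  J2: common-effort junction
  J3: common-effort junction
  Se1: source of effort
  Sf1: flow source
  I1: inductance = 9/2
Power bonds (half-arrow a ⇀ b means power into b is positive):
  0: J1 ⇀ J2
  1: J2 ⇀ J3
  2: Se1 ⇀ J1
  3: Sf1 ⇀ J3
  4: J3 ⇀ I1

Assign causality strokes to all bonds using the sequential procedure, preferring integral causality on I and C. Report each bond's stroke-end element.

b2 stroke→J1  (Se1: effort source, stroke at far end)
b3 stroke→Sf1  (Sf1: flow source, stroke at near end)
b0 stroke→J2  (0-jn J1 has e-setter on 2)
b1 stroke→J3  (J2 effort already set via bond 0)
b4 stroke→I1  (common-e at J3 fixed by 1)

#0 |J2
#1 |J3
#2 |J1
#3 |Sf1
#4 |I1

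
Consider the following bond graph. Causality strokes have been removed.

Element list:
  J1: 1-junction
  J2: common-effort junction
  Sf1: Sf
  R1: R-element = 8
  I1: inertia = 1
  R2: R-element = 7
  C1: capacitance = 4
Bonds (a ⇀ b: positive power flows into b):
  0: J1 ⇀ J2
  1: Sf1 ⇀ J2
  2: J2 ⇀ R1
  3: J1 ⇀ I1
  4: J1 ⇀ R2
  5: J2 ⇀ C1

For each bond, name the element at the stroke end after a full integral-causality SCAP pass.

#1 stroke→Sf1  (Sf1 (Sf) sets flow on bond)
#3 stroke→I1  (I1: I, integral causality)
#0 stroke→J1  (J1: bond 3 brought flow, rest push out)
#4 stroke→J1  (1-jn J1 has f-setter on 3)
#5 stroke→J2  (C1 integral (e out))
#2 stroke→R1  (J2: bond 5 brought effort, rest push out)

bond 0 stroke at J1
bond 1 stroke at Sf1
bond 2 stroke at R1
bond 3 stroke at I1
bond 4 stroke at J1
bond 5 stroke at J2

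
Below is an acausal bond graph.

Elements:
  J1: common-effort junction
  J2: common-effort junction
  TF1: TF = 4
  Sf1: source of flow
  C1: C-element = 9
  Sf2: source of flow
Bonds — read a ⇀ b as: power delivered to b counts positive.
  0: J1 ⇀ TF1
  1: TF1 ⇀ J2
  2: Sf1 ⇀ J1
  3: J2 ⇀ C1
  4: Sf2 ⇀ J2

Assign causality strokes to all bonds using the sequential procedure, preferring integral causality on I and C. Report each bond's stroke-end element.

b2 stroke at Sf1  (Sf1 (Sf) sets flow on bond)
b4 stroke at Sf2  (source Sf2 imposes f)
b0 stroke at J1  (only one effort-in slot at J1)
b1 stroke at TF1  (through TF1, causality passes straight; one stroke at TF1)
b3 stroke at J2  (J2 needs exactly one e-in)

#0 →J1
#1 →TF1
#2 →Sf1
#3 →J2
#4 →Sf2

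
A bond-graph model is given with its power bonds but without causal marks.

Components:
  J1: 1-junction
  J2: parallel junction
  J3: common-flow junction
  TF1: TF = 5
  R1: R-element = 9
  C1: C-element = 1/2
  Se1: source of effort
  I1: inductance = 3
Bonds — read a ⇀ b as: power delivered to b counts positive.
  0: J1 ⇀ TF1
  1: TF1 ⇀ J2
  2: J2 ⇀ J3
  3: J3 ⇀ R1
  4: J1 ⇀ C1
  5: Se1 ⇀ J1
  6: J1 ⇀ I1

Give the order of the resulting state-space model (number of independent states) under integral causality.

2  (C1, I1 all integral)

#5 →J1  (Se1 fixes effort; stroke away)
#4 →J1  (C1 outputs effort q/C1)
#6 →I1  (I1 outputs flow p/I1)
#0 →J1  (1-jn J1 has f-setter on 6)
#1 →TF1  (through TF1, causality passes straight; one stroke at TF1)
#2 →J2  (closing 0-jn rule on J2)
#3 →J3  (common-f at J3 fixed by 2)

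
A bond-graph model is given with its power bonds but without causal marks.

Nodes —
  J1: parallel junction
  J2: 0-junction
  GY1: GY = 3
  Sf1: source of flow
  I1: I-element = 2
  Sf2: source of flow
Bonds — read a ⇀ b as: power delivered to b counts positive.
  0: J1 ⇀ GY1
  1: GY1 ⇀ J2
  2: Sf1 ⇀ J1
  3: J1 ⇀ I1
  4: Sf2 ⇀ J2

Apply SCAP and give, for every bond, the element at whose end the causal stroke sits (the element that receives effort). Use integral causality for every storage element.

b2 stroke at Sf1  (Sf1: flow source, stroke at near end)
b4 stroke at Sf2  (Sf2 fixes flow; stroke at Sf2)
b1 stroke at J2  (only one effort-in slot at J2)
b0 stroke at J1  (GY GY1: same side as bond 1)
b3 stroke at I1  (J1 effort already set via bond 0)

#0 stroke→J1
#1 stroke→J2
#2 stroke→Sf1
#3 stroke→I1
#4 stroke→Sf2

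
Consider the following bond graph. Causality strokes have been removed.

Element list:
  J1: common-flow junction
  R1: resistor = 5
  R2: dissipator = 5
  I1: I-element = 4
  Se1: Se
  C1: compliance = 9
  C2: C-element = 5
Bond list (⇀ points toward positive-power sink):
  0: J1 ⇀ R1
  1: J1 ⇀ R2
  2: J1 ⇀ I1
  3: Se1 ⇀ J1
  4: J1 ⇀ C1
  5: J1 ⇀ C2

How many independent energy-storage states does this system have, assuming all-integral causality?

bond 3 stroke at J1  (Se1: effort source, stroke at far end)
bond 2 stroke at I1  (I1: I, integral causality)
bond 0 stroke at J1  (J1 flow already set via bond 2)
bond 1 stroke at J1  (common-f at J1 fixed by 2)
bond 4 stroke at J1  (1-jn J1 has f-setter on 2)
bond 5 stroke at J1  (J1: bond 2 brought flow, rest push out)

3  (C1, C2, I1 all integral)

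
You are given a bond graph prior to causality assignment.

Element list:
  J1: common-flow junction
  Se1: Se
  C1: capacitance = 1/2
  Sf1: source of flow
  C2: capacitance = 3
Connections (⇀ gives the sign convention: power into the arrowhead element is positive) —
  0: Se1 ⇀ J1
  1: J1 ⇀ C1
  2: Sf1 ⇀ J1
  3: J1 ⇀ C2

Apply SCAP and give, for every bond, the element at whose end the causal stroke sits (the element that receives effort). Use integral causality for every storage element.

bond 0 →J1
bond 1 →J1
bond 2 →Sf1
bond 3 →J1

β0 stroke at J1  (source Se1 imposes e)
β2 stroke at Sf1  (Sf1: flow source, stroke at near end)
β1 stroke at J1  (J1 flow already set via bond 2)
β3 stroke at J1  (J1: bond 2 brought flow, rest push out)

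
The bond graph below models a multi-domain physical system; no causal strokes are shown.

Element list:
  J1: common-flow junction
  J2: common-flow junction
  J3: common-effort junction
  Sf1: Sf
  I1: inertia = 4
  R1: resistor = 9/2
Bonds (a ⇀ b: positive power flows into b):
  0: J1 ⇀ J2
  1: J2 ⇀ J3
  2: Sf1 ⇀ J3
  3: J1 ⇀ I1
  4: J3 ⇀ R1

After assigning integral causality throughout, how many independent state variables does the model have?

1  (I1 all integral)

bond 2 →Sf1  (source Sf1 imposes f)
bond 3 →I1  (prefer integral on I1)
bond 0 →J1  (J1 flow already set via bond 3)
bond 1 →J2  (J2 flow already set via bond 0)
bond 4 →J3  (only one effort-in slot at J3)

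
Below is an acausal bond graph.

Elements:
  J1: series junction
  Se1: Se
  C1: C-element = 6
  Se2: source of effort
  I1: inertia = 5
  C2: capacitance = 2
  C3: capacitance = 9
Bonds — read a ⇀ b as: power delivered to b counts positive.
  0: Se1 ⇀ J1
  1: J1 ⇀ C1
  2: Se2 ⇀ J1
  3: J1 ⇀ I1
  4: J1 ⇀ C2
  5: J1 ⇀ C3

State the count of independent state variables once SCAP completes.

bond 0 stroke→J1  (Se1 fixes effort; stroke away)
bond 2 stroke→J1  (Se2 fixes effort; stroke away)
bond 1 stroke→J1  (C1 outputs effort q/C1)
bond 3 stroke→I1  (I1 outputs flow p/I1)
bond 4 stroke→J1  (common-f at J1 fixed by 3)
bond 5 stroke→J1  (common-f at J1 fixed by 3)

4  (C1, C2, C3, I1 all integral)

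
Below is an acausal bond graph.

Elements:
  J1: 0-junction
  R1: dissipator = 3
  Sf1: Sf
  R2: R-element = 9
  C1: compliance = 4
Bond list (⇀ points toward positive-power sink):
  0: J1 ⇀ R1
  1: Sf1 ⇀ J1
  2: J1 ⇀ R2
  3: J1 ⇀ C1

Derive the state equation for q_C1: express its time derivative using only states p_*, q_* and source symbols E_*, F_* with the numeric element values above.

b1 stroke→Sf1  (source Sf1 imposes f)
b3 stroke→J1  (C1 integral (e out))
b0 stroke→R1  (J1 effort already set via bond 3)
b2 stroke→R2  (common-e at J1 fixed by 3)

dq_C1/dt = F_Sf1 - q_C1/9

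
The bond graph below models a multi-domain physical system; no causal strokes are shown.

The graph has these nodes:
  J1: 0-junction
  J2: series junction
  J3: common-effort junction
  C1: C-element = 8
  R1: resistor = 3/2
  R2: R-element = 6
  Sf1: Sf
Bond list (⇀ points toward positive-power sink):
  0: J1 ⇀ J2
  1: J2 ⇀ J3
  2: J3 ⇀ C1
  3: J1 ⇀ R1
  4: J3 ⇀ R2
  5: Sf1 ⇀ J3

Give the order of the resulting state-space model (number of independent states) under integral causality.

b5 stroke at Sf1  (source Sf1 imposes f)
b2 stroke at J3  (C1 outputs effort q/C1)
b1 stroke at J2  (J3 effort already set via bond 2)
b4 stroke at R2  (J3: bond 2 brought effort, rest push out)
b0 stroke at J1  (only one flow-in slot at J2)
b3 stroke at R1  (0-jn J1 has e-setter on 0)

1  (C1 all integral)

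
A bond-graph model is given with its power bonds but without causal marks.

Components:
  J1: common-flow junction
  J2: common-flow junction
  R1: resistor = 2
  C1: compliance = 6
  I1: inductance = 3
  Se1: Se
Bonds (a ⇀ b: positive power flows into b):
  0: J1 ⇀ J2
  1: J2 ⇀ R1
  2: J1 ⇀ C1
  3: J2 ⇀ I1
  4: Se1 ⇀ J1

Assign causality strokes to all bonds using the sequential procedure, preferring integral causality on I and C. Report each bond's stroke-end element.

bond 4 →J1  (Se1 fixes effort; stroke away)
bond 2 →J1  (prefer integral on C1)
bond 0 →J2  (only one flow-in slot at J1)
bond 3 →I1  (I1 outputs flow p/I1)
bond 1 →J2  (J2: bond 3 brought flow, rest push out)

#0 stroke at J2
#1 stroke at J2
#2 stroke at J1
#3 stroke at I1
#4 stroke at J1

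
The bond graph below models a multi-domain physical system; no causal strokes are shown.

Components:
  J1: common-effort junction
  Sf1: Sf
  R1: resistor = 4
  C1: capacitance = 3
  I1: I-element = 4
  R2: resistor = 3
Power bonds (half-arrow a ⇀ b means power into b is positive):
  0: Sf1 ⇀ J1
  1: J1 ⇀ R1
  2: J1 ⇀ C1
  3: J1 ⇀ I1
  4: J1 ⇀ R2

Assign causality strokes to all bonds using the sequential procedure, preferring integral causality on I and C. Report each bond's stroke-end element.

b0 →Sf1  (source Sf1 imposes f)
b2 →J1  (prefer integral on C1)
b1 →R1  (J1: bond 2 brought effort, rest push out)
b3 →I1  (0-jn J1 has e-setter on 2)
b4 →R2  (common-e at J1 fixed by 2)

β0 stroke→Sf1
β1 stroke→R1
β2 stroke→J1
β3 stroke→I1
β4 stroke→R2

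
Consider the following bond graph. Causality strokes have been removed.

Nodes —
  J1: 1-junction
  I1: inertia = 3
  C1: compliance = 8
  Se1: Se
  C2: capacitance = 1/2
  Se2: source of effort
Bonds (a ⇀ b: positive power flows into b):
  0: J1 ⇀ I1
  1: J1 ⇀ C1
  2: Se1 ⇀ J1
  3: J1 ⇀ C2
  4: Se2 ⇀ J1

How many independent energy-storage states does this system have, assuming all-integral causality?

3  (C1, C2, I1 all integral)

#2 →J1  (Se1 fixes effort; stroke away)
#4 →J1  (Se2 (Se) sets effort on bond)
#0 →I1  (I1 outputs flow p/I1)
#1 →J1  (common-f at J1 fixed by 0)
#3 →J1  (1-jn J1 has f-setter on 0)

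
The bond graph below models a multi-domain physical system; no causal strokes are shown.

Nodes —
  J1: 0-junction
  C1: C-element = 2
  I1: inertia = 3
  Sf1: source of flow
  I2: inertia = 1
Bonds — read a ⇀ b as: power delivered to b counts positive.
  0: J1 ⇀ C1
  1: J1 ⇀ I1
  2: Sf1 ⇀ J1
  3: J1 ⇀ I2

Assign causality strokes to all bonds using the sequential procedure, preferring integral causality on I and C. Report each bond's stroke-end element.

#2 stroke→Sf1  (Sf1: flow source, stroke at near end)
#0 stroke→J1  (C1 integral (e out))
#1 stroke→I1  (common-e at J1 fixed by 0)
#3 stroke→I2  (common-e at J1 fixed by 0)

β0 stroke→J1
β1 stroke→I1
β2 stroke→Sf1
β3 stroke→I2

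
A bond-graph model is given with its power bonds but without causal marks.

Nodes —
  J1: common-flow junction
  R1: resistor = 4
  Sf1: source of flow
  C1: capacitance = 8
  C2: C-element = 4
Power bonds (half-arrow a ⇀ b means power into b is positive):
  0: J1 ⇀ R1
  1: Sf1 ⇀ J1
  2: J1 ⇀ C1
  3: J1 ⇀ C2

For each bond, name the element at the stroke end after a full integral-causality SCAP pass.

β0 stroke at J1
β1 stroke at Sf1
β2 stroke at J1
β3 stroke at J1

β1 →Sf1  (source Sf1 imposes f)
β0 →J1  (common-f at J1 fixed by 1)
β2 →J1  (J1: bond 1 brought flow, rest push out)
β3 →J1  (common-f at J1 fixed by 1)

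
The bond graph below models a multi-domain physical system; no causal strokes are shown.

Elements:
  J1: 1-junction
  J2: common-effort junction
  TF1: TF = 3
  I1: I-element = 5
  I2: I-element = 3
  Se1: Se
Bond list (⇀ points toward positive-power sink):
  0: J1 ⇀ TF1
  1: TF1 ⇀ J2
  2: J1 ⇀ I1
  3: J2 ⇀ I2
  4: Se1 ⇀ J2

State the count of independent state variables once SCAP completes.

2  (I1, I2 all integral)

b4 stroke→J2  (Se1: effort source, stroke at far end)
b1 stroke→TF1  (0-jn J2 has e-setter on 4)
b3 stroke→I2  (0-jn J2 has e-setter on 4)
b0 stroke→J1  (TF1: transformer flips bond 1)
b2 stroke→I1  (J1 needs exactly one f-in)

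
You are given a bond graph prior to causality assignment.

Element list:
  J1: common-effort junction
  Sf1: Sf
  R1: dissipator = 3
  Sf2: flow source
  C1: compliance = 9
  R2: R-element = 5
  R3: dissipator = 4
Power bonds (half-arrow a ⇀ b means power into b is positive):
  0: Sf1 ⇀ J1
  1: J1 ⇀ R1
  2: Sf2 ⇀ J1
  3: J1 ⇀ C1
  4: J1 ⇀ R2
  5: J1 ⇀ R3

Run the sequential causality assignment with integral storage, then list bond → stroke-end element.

bond 0 stroke→Sf1
bond 1 stroke→R1
bond 2 stroke→Sf2
bond 3 stroke→J1
bond 4 stroke→R2
bond 5 stroke→R3

b0 stroke at Sf1  (source Sf1 imposes f)
b2 stroke at Sf2  (source Sf2 imposes f)
b3 stroke at J1  (prefer integral on C1)
b1 stroke at R1  (J1 effort already set via bond 3)
b4 stroke at R2  (common-e at J1 fixed by 3)
b5 stroke at R3  (0-jn J1 has e-setter on 3)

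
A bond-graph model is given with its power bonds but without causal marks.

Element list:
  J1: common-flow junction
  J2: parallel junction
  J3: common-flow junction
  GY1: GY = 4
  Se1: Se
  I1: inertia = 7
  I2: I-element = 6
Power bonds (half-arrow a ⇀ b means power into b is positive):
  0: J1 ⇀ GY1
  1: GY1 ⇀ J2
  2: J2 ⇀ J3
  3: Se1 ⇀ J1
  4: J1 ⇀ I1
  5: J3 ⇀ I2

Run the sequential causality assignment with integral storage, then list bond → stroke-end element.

#0 |J1
#1 |J2
#2 |J3
#3 |J1
#4 |I1
#5 |I2

#3 stroke→J1  (Se1 (Se) sets effort on bond)
#4 stroke→I1  (I1 outputs flow p/I1)
#0 stroke→J1  (common-f at J1 fixed by 4)
#1 stroke→J2  (GY GY1: same side as bond 0)
#2 stroke→J3  (J2: bond 1 brought effort, rest push out)
#5 stroke→I2  (only one flow-in slot at J3)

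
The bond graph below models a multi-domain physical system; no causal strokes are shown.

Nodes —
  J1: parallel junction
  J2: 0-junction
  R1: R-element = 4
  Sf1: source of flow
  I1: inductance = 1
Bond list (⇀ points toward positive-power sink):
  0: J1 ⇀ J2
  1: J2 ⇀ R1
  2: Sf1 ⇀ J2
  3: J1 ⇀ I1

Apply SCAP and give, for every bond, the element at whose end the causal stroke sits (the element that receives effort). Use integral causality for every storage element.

β0 |J1
β1 |J2
β2 |Sf1
β3 |I1

#2 stroke at Sf1  (Sf1 fixes flow; stroke at Sf1)
#3 stroke at I1  (I1 integral (f out))
#0 stroke at J1  (only one effort-in slot at J1)
#1 stroke at J2  (only one effort-in slot at J2)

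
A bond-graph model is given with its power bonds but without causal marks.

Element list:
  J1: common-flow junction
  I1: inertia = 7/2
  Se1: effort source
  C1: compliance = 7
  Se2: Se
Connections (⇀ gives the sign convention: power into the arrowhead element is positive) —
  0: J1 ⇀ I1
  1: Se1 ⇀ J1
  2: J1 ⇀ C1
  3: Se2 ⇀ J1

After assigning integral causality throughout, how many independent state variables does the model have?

2  (C1, I1 all integral)

bond 1 →J1  (Se1: effort source, stroke at far end)
bond 3 →J1  (Se2 (Se) sets effort on bond)
bond 0 →I1  (I1: I, integral causality)
bond 2 →J1  (1-jn J1 has f-setter on 0)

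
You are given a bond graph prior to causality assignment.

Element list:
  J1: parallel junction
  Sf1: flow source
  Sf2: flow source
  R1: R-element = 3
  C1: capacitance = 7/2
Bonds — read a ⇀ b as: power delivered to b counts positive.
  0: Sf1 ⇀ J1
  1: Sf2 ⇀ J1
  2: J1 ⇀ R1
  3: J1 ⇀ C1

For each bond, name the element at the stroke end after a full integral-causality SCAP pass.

β0 |Sf1
β1 |Sf2
β2 |R1
β3 |J1

#0 →Sf1  (source Sf1 imposes f)
#1 →Sf2  (source Sf2 imposes f)
#3 →J1  (C1 integral (e out))
#2 →R1  (common-e at J1 fixed by 3)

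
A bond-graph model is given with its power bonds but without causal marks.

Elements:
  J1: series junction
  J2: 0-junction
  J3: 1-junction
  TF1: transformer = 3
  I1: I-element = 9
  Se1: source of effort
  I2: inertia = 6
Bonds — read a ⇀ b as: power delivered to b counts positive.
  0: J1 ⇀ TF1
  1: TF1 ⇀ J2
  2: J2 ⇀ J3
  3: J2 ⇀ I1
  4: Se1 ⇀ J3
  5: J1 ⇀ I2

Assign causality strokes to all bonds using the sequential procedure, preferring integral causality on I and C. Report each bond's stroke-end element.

β0 stroke→J1
β1 stroke→TF1
β2 stroke→J2
β3 stroke→I1
β4 stroke→J3
β5 stroke→I2

#4 |J3  (Se1 fixes effort; stroke away)
#2 |J2  (J3: last free bond brings flow in)
#1 |TF1  (J2 effort already set via bond 2)
#3 |I1  (0-jn J2 has e-setter on 2)
#0 |J1  (through TF1, causality passes straight; one stroke at TF1)
#5 |I2  (J1: last free bond brings flow in)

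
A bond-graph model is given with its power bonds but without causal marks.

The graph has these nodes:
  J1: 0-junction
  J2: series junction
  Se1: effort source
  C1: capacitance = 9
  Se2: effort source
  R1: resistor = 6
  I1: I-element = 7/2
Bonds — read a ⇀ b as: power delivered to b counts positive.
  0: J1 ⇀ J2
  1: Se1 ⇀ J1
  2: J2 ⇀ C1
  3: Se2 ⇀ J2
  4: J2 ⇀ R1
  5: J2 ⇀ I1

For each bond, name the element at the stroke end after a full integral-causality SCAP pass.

bond 1 |J1  (Se1 (Se) sets effort on bond)
bond 3 |J2  (Se2 fixes effort; stroke away)
bond 0 |J2  (J1 effort already set via bond 1)
bond 2 |J2  (C1 integral (e out))
bond 5 |I1  (I1 integral (f out))
bond 4 |J2  (J2: bond 5 brought flow, rest push out)

bond 0 stroke at J2
bond 1 stroke at J1
bond 2 stroke at J2
bond 3 stroke at J2
bond 4 stroke at J2
bond 5 stroke at I1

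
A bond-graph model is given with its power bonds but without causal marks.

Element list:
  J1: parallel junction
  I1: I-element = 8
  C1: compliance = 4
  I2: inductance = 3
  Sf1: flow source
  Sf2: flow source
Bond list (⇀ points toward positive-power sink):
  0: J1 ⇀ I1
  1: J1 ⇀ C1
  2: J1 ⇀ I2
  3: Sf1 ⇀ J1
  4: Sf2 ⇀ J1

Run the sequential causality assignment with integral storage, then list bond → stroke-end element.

b0 →I1
b1 →J1
b2 →I2
b3 →Sf1
b4 →Sf2

b3 stroke→Sf1  (Sf1 (Sf) sets flow on bond)
b4 stroke→Sf2  (Sf2 fixes flow; stroke at Sf2)
b0 stroke→I1  (I1: I, integral causality)
b1 stroke→J1  (C1 outputs effort q/C1)
b2 stroke→I2  (J1 effort already set via bond 1)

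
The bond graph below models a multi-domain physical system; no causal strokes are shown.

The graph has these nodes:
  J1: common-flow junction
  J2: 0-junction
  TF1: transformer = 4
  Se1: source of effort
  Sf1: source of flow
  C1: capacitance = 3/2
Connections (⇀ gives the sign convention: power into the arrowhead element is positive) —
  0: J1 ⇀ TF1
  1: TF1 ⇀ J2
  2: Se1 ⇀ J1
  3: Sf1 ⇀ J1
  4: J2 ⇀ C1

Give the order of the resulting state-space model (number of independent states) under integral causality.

1  (C1 all integral)

bond 2 →J1  (Se1: effort source, stroke at far end)
bond 3 →Sf1  (source Sf1 imposes f)
bond 0 →J1  (common-f at J1 fixed by 3)
bond 1 →TF1  (TF1: transformer flips bond 0)
bond 4 →J2  (only one effort-in slot at J2)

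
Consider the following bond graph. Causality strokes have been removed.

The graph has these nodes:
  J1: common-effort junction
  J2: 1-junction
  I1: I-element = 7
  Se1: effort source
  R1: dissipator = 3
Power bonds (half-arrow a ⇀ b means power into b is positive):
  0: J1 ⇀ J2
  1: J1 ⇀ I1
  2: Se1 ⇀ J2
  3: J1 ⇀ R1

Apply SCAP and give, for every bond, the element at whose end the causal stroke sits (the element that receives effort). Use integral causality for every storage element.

#0 →J1
#1 →I1
#2 →J2
#3 →R1

b2 stroke at J2  (source Se1 imposes e)
b0 stroke at J1  (closing 1-jn rule on J2)
b1 stroke at I1  (common-e at J1 fixed by 0)
b3 stroke at R1  (0-jn J1 has e-setter on 0)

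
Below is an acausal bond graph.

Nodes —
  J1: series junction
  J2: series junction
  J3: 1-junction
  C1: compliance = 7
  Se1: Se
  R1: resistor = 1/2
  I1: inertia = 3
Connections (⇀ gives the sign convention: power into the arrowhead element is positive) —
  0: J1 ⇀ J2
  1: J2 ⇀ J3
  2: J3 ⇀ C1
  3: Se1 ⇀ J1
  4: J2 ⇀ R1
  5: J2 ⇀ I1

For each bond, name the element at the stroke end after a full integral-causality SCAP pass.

bond 0 stroke at J2
bond 1 stroke at J2
bond 2 stroke at J3
bond 3 stroke at J1
bond 4 stroke at J2
bond 5 stroke at I1

b3 stroke→J1  (Se1 (Se) sets effort on bond)
b0 stroke→J2  (only one flow-in slot at J1)
b2 stroke→J3  (C1 integral (e out))
b1 stroke→J2  (J3: last free bond brings flow in)
b5 stroke→I1  (I1: I, integral causality)
b4 stroke→J2  (J2: bond 5 brought flow, rest push out)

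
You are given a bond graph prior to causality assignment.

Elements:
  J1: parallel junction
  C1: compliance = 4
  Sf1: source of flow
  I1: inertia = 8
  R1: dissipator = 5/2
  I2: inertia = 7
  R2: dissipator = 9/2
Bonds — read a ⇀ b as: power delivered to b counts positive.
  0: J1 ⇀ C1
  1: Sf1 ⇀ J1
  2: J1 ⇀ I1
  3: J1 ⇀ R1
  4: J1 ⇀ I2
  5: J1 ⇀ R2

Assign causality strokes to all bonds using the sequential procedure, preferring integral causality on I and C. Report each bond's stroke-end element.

β1 stroke→Sf1  (Sf1: flow source, stroke at near end)
β0 stroke→J1  (C1 outputs effort q/C1)
β2 stroke→I1  (J1 effort already set via bond 0)
β3 stroke→R1  (J1 effort already set via bond 0)
β4 stroke→I2  (J1: bond 0 brought effort, rest push out)
β5 stroke→R2  (common-e at J1 fixed by 0)

b0 |J1
b1 |Sf1
b2 |I1
b3 |R1
b4 |I2
b5 |R2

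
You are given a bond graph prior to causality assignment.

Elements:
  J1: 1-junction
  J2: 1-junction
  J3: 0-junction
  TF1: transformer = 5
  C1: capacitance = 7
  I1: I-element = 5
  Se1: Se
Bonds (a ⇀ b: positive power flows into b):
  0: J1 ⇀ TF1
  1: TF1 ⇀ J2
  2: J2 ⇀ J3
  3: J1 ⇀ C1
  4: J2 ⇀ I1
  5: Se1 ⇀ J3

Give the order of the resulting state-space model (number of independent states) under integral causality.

2  (C1, I1 all integral)

#5 stroke at J3  (Se1 fixes effort; stroke away)
#2 stroke at J2  (J3: bond 5 brought effort, rest push out)
#3 stroke at J1  (prefer integral on C1)
#0 stroke at TF1  (J1: last free bond brings flow in)
#1 stroke at J2  (TF1 one-in-one-out from 0)
#4 stroke at I1  (closing 1-jn rule on J2)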